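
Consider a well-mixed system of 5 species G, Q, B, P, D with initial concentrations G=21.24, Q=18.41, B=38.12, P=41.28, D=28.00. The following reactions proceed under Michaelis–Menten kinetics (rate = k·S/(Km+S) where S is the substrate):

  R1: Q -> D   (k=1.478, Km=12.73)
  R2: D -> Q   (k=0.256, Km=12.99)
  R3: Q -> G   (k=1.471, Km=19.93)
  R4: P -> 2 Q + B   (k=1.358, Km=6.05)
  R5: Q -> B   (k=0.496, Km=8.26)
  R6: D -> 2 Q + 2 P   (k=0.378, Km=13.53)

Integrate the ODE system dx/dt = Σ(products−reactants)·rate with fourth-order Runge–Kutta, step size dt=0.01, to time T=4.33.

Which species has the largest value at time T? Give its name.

Dominant species at T: B

RK4 with dt=0.01: 433 steps to T=4.33. Trajectory (selected grid times):
t=0.00: G=21.24 Q=18.41 B=38.12 P=41.28 D=28.00
t=0.48: G=21.58 Q=18.95 B=38.85 P=40.96 D=28.22
t=0.96: G=21.93 Q=19.47 B=39.59 P=40.63 D=28.44
t=1.44: G=22.28 Q=19.99 B=40.32 P=40.31 D=28.66
t=1.92: G=22.64 Q=20.49 B=41.06 P=39.99 D=28.89
t=2.41: G=23.00 Q=21.00 B=41.81 P=39.67 D=29.12
t=2.89: G=23.37 Q=21.48 B=42.55 P=39.35 D=29.36
t=3.37: G=23.74 Q=21.96 B=43.28 P=39.04 D=29.59
t=3.85: G=24.11 Q=22.42 B=44.02 P=38.72 D=29.83
t=4.33: G=24.48 Q=22.88 B=44.76 P=38.41 D=30.08
At T=4.33: G=24.48 Q=22.88 B=44.76 P=38.41 D=30.08; the largest is B.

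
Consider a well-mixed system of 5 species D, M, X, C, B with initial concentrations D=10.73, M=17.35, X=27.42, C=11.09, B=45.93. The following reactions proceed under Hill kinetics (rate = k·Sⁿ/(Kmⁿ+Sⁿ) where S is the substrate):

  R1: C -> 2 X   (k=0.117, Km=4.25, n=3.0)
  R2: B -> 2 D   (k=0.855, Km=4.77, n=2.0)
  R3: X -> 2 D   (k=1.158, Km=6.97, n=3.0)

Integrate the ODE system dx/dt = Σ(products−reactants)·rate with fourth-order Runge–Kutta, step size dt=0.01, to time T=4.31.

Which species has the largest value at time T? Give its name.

RK4 with dt=0.01: 431 steps to T=4.31. Trajectory (selected grid times):
t=0.00: D=10.73 M=17.35 X=27.42 C=11.09 B=45.93
t=0.48: D=12.64 M=17.35 X=26.98 C=11.04 B=45.52
t=0.96: D=14.54 M=17.35 X=26.54 C=10.98 B=45.12
t=1.44: D=16.44 M=17.35 X=26.10 C=10.93 B=44.71
t=1.92: D=18.34 M=17.35 X=25.66 C=10.88 B=44.31
t=2.39: D=20.21 M=17.35 X=25.23 C=10.83 B=43.91
t=2.87: D=22.10 M=17.35 X=24.79 C=10.77 B=43.50
t=3.35: D=24.00 M=17.35 X=24.36 C=10.72 B=43.10
t=3.83: D=25.90 M=17.35 X=23.92 C=10.67 B=42.69
t=4.31: D=27.79 M=17.35 X=23.48 C=10.61 B=42.29
At T=4.31: D=27.79 M=17.35 X=23.48 C=10.61 B=42.29; the largest is B.

Dominant species at T: B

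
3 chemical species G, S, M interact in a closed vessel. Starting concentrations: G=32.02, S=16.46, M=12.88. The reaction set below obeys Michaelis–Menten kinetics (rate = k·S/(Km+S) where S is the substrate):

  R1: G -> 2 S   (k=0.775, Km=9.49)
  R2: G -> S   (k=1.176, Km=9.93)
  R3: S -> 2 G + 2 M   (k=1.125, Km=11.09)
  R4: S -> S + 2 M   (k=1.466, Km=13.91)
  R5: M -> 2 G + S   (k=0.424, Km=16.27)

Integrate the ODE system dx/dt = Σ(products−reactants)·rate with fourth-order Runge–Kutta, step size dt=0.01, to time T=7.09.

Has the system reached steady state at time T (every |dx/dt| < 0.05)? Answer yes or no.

RK4 with dt=0.01: 709 steps to T=7.09. Trajectory (selected grid times):
t=0.00: G=32.02 S=16.46 M=12.88
t=0.79: G=32.23 S=17.73 M=15.08
t=1.58: G=32.48 S=19.00 M=17.34
t=2.36: G=32.78 S=20.26 M=19.62
t=3.15: G=33.13 S=21.53 M=21.99
t=3.94: G=33.52 S=22.80 M=24.40
t=4.73: G=33.94 S=24.08 M=26.85
t=5.51: G=34.39 S=25.34 M=29.32
t=6.30: G=34.87 S=26.62 M=31.85
t=7.09: G=35.37 S=27.90 M=34.43
Rates at T: R1=0.6111, R2=0.9182, R3=0.8050, R4=0.9782, R5=0.2879
dx/dt at T (Σ net stoichiometry × rate): G=+0.6565, S=+1.6233, M=+3.2785
Largest |dx/dt| is |+3.2785| (M) ≥ 0.05 → not steady.

Steady state at T: no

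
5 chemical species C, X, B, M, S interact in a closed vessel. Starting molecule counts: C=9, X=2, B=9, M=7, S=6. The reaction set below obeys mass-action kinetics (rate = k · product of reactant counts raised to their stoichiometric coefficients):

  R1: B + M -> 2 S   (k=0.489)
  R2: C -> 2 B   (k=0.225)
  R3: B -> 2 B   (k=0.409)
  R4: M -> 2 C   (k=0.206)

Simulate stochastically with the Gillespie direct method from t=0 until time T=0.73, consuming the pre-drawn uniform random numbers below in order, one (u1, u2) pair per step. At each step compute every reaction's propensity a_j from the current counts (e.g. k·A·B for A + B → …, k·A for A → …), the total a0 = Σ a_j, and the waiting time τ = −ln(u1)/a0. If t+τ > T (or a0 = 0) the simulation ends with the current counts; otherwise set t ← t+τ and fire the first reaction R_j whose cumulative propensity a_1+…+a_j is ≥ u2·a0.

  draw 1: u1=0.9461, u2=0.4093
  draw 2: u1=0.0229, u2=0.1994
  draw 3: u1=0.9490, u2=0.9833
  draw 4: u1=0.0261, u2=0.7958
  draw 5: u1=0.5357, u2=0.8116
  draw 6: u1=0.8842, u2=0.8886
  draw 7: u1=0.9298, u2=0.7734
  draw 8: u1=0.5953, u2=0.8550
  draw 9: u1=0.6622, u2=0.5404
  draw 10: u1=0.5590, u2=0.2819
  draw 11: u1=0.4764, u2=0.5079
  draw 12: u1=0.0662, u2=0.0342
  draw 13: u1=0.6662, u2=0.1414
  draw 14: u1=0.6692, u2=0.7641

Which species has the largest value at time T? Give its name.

t=0.000: C=9 X=2 B=9 M=7 S=6
Draw 1: a1=30.807, a2=2.025, a3=3.681, a4=1.442, a0=37.955; τ=−ln(0.9461)/37.955=0.001 → t=0.001; u2·a0=0.4093·37.955=15.535 ≤ a1=30.807 → R1 fires; C=9 X=2 B=8 M=6 S=8
Draw 2: a1=23.472, a2=2.025, a3=3.272, a4=1.236, a0=30.005; τ=−ln(0.0229)/30.005=0.126 → t=0.127; u2·a0=0.1994·30.005=5.983 ≤ a1=23.472 → R1 fires; C=9 X=2 B=7 M=5 S=10
Draw 3: a1=17.115, a2=2.025, a3=2.863, a4=1.030, a0=23.033; τ=−ln(0.9490)/23.033=0.002 → t=0.130; u2·a0=0.9833·23.033=22.648; a1+…+a3=22.003 < 22.648 ≤ a1+…+a4=23.033 → R4 fires; C=11 X=2 B=7 M=4 S=10
Draw 4: a1=13.692, a2=2.475, a3=2.863, a4=0.824, a0=19.854; τ=−ln(0.0261)/19.854=0.184 → t=0.313; u2·a0=0.7958·19.854=15.800; a1=13.692 < 15.800 ≤ a1+a2=16.167 → R2 fires; C=10 X=2 B=9 M=4 S=10
Draw 5: a1=17.604, a2=2.250, a3=3.681, a4=0.824, a0=24.359; τ=−ln(0.5357)/24.359=0.026 → t=0.339; u2·a0=0.8116·24.359=19.770; a1=17.604 < 19.770 ≤ a1+a2=19.854 → R2 fires; C=9 X=2 B=11 M=4 S=10
Draw 6: a1=21.516, a2=2.025, a3=4.499, a4=0.824, a0=28.864; τ=−ln(0.8842)/28.864=0.004 → t=0.343; u2·a0=0.8886·28.864=25.649; a1+a2=23.541 < 25.649 ≤ a1+…+a3=28.040 → R3 fires; C=9 X=2 B=12 M=4 S=10
Draw 7: a1=23.472, a2=2.025, a3=4.908, a4=0.824, a0=31.229; τ=−ln(0.9298)/31.229=0.002 → t=0.345; u2·a0=0.7734·31.229=24.153; a1=23.472 < 24.153 ≤ a1+a2=25.497 → R2 fires; C=8 X=2 B=14 M=4 S=10
Draw 8: a1=27.384, a2=1.800, a3=5.726, a4=0.824, a0=35.734; τ=−ln(0.5953)/35.734=0.015 → t=0.360; u2·a0=0.8550·35.734=30.553; a1+a2=29.184 < 30.553 ≤ a1+…+a3=34.910 → R3 fires; C=8 X=2 B=15 M=4 S=10
Draw 9: a1=29.340, a2=1.800, a3=6.135, a4=0.824, a0=38.099; τ=−ln(0.6622)/38.099=0.011 → t=0.371; u2·a0=0.5404·38.099=20.589 ≤ a1=29.340 → R1 fires; C=8 X=2 B=14 M=3 S=12
Draw 10: a1=20.538, a2=1.800, a3=5.726, a4=0.618, a0=28.682; τ=−ln(0.5590)/28.682=0.020 → t=0.391; u2·a0=0.2819·28.682=8.085 ≤ a1=20.538 → R1 fires; C=8 X=2 B=13 M=2 S=14
Draw 11: a1=12.714, a2=1.800, a3=5.317, a4=0.412, a0=20.243; τ=−ln(0.4764)/20.243=0.037 → t=0.428; u2·a0=0.5079·20.243=10.281 ≤ a1=12.714 → R1 fires; C=8 X=2 B=12 M=1 S=16
Draw 12: a1=5.868, a2=1.800, a3=4.908, a4=0.206, a0=12.782; τ=−ln(0.0662)/12.782=0.212 → t=0.640; u2·a0=0.0342·12.782=0.437 ≤ a1=5.868 → R1 fires; C=8 X=2 B=11 M=0 S=18
Draw 13: a1=0.000, a2=1.800, a3=4.499, a4=0.000, a0=6.299; τ=−ln(0.6662)/6.299=0.064 → t=0.705; u2·a0=0.1414·6.299=0.891; a1=0.000 < 0.891 ≤ a1+a2=1.800 → R2 fires; C=7 X=2 B=13 M=0 S=18
Draw 14: a1=0.000, a2=1.575, a3=5.317, a4=0.000, a0=6.892; τ=−ln(0.6692)/6.892=0.058 → t=0.763 > T=0.73: stop.
At T=0.73: C=7 X=2 B=13 M=0 S=18; the largest is S.

Dominant species at T: S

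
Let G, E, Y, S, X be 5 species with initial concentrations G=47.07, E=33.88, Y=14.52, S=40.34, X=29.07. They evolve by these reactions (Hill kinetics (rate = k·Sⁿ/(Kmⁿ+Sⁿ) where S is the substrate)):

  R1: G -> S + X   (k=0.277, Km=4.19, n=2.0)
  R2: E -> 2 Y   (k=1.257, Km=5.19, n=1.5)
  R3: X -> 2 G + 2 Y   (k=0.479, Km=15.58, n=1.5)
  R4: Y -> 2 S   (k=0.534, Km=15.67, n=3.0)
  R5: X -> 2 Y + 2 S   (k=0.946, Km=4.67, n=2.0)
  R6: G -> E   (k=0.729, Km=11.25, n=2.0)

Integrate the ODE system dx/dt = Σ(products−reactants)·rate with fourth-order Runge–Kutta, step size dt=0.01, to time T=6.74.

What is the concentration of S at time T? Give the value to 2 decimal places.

S at T = 60.42

RK4 with dt=0.01: 674 steps to T=6.74. Trajectory (selected grid times):
t=0.00: G=47.07 E=33.88 Y=14.52 S=40.34 X=29.07
t=0.75: G=46.86 E=33.51 Y=17.98 S=42.35 X=28.33
t=1.50: G=46.64 E=33.14 Y=21.38 S=44.47 X=27.59
t=2.25: G=46.42 E=32.77 Y=24.73 S=46.66 X=26.86
t=3.00: G=46.20 E=32.40 Y=28.04 S=48.90 X=26.13
t=3.74: G=45.97 E=32.03 Y=31.29 S=51.15 X=25.41
t=4.49: G=45.73 E=31.66 Y=34.55 S=53.45 X=24.69
t=5.24: G=45.48 E=31.29 Y=37.79 S=55.77 X=23.97
t=5.99: G=45.23 E=30.93 Y=41.01 S=58.09 X=23.26
t=6.74: G=44.97 E=30.56 Y=44.21 S=60.42 X=22.56
Read off S at T=6.74: 60.42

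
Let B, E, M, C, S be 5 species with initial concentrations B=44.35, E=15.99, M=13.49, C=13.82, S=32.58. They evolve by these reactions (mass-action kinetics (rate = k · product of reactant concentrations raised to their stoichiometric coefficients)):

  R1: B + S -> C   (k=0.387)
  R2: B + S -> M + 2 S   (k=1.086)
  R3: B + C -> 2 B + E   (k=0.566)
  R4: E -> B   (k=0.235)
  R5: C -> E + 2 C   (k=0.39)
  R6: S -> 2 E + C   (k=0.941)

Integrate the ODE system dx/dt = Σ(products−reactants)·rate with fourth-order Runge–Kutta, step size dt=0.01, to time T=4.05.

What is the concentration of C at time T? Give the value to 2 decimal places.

C at T = 202.80

RK4 with dt=0.01: 405 steps to T=4.05. Trajectory (selected grid times):
t=0.00: B=44.35 E=15.99 M=13.49 C=13.82 S=32.58
t=0.45: B=0.42 E=66.67 M=56.73 C=44.93 S=40.45
t=0.90: B=1.47 E=110.63 M=72.09 C=62.90 S=34.86
t=1.35: B=1.99 E=170.97 M=106.01 C=70.81 S=40.89
t=1.80: B=2.00 E=239.29 M=150.20 C=80.69 S=50.13
t=2.25: B=2.00 E=316.85 M=204.56 C=94.50 S=61.56
t=2.70: B=2.01 E=407.42 M=271.55 C=112.75 S=75.72
t=3.15: B=2.01 E=515.26 M=354.14 C=136.17 S=93.24
t=3.60: B=2.01 E=645.32 M=455.99 C=165.76 S=114.89
t=4.05: B=2.01 E=803.51 M=581.62 C=202.80 S=141.64
Read off C at T=4.05: 202.80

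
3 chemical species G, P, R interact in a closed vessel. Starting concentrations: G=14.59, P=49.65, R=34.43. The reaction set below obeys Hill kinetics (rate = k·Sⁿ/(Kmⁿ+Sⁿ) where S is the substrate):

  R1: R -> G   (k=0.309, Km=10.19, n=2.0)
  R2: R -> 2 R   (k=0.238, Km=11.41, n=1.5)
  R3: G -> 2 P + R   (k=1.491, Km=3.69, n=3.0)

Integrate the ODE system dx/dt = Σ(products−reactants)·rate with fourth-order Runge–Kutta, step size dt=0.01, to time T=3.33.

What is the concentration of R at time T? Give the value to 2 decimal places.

RK4 with dt=0.01: 333 steps to T=3.33. Trajectory (selected grid times):
t=0.00: G=14.59 P=49.65 R=34.43
t=0.37: G=14.15 P=50.73 R=34.94
t=0.74: G=13.72 P=51.82 R=35.45
t=1.11: G=13.28 P=52.90 R=35.96
t=1.48: G=12.85 P=53.98 R=36.47
t=1.85: G=12.42 P=55.05 R=36.98
t=2.22: G=11.99 P=56.13 R=37.48
t=2.59: G=11.56 P=57.20 R=37.99
t=2.96: G=11.13 P=58.27 R=38.49
t=3.33: G=10.71 P=59.33 R=38.99
Read off R at T=3.33: 38.99

R at T = 38.99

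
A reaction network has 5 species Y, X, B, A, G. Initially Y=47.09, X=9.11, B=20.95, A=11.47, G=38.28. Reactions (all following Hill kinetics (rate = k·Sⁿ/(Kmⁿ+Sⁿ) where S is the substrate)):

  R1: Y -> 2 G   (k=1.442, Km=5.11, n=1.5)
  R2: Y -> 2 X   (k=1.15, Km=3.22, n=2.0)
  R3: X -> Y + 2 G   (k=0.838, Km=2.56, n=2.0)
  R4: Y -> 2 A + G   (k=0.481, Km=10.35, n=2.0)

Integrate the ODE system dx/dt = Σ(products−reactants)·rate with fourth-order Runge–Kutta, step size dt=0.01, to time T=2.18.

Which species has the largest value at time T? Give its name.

Dominant species at T: G

RK4 with dt=0.01: 218 steps to T=2.18. Trajectory (selected grid times):
t=0.00: Y=47.09 X=9.11 B=20.95 A=11.47 G=38.28
t=0.24: Y=46.56 X=9.47 B=20.95 A=11.69 G=39.43
t=0.48: Y=46.03 X=9.83 B=20.95 A=11.91 G=40.59
t=0.73: Y=45.48 X=10.21 B=20.95 A=12.14 G=41.79
t=0.97: Y=44.95 X=10.57 B=20.95 A=12.36 G=42.94
t=1.21: Y=44.42 X=10.93 B=20.95 A=12.58 G=44.10
t=1.45: Y=43.90 X=11.29 B=20.95 A=12.80 G=45.26
t=1.70: Y=43.35 X=11.66 B=20.95 A=13.02 G=46.46
t=1.94: Y=42.82 X=12.02 B=20.95 A=13.24 G=47.62
t=2.18: Y=42.30 X=12.37 B=20.95 A=13.46 G=48.78
At T=2.18: Y=42.30 X=12.37 B=20.95 A=13.46 G=48.78; the largest is G.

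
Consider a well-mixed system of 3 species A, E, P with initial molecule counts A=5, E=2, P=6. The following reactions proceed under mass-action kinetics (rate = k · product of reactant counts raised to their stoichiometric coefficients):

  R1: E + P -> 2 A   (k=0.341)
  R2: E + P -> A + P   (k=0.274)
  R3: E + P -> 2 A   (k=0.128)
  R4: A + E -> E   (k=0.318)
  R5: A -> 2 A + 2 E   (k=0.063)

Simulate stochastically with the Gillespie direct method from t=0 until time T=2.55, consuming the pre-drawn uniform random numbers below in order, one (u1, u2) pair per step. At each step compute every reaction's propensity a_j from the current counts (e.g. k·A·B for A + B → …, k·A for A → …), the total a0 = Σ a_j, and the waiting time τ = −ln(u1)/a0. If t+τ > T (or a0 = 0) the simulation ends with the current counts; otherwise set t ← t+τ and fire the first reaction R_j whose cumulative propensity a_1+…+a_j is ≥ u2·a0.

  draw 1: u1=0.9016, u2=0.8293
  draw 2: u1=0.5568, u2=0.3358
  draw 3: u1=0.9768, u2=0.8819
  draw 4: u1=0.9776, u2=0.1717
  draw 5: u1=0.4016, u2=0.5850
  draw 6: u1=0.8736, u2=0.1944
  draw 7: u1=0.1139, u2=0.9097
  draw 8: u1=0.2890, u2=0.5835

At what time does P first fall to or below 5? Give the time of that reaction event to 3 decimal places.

t=0.000: A=5 E=2 P=6
Draw 1: a1=4.092, a2=3.288, a3=1.536, a4=3.180, a5=0.315, a0=12.411; τ=−ln(0.9016)/12.411=0.008 → t=0.008; u2·a0=0.8293·12.411=10.292; a1+…+a3=8.916 < 10.292 ≤ a1+…+a4=12.096 → R4 fires; A=4 E=2 P=6
Draw 2: a1=4.092, a2=3.288, a3=1.536, a4=2.544, a5=0.252, a0=11.712; τ=−ln(0.5568)/11.712=0.050 → t=0.058; u2·a0=0.3358·11.712=3.933 ≤ a1=4.092 → R1 fires; A=6 E=1 P=5
Draw 3: a1=1.705, a2=1.370, a3=0.640, a4=1.908, a5=0.378, a0=6.001; τ=−ln(0.9768)/6.001=0.004 → t=0.062; u2·a0=0.8819·6.001=5.292; a1+…+a3=3.715 < 5.292 ≤ a1+…+a4=5.623 → R4 fires; A=5 E=1 P=5
Draw 4: a1=1.705, a2=1.370, a3=0.640, a4=1.590, a5=0.315, a0=5.620; τ=−ln(0.9776)/5.620=0.004 → t=0.066; u2·a0=0.1717·5.620=0.965 ≤ a1=1.705 → R1 fires; A=7 E=0 P=4
Draw 5: a1=0.000, a2=0.000, a3=0.000, a4=0.000, a5=0.441, a0=0.441; τ=−ln(0.4016)/0.441=2.069 → t=2.135; u2·a0=0.5850·0.441=0.258; a1+…+a4=0.000 < 0.258 ≤ a1+…+a5=0.441 → R5 fires; A=8 E=2 P=4
Draw 6: a1=2.728, a2=2.192, a3=1.024, a4=5.088, a5=0.504, a0=11.536; τ=−ln(0.8736)/11.536=0.012 → t=2.147; u2·a0=0.1944·11.536=2.243 ≤ a1=2.728 → R1 fires; A=10 E=1 P=3
Draw 7: a1=1.023, a2=0.822, a3=0.384, a4=3.180, a5=0.630, a0=6.039; τ=−ln(0.1139)/6.039=0.360 → t=2.506; u2·a0=0.9097·6.039=5.494; a1+…+a4=5.409 < 5.494 ≤ a1+…+a5=6.039 → R5 fires; A=11 E=3 P=3
Draw 8: a1=3.069, a2=2.466, a3=1.152, a4=10.494, a5=0.693, a0=17.874; τ=−ln(0.2890)/17.874=0.069 → t=2.576 > T=2.55: stop.
P first becomes ≤ 5 when it reaches 5 at the event at t=0.058.

Threshold first reached at t = 0.058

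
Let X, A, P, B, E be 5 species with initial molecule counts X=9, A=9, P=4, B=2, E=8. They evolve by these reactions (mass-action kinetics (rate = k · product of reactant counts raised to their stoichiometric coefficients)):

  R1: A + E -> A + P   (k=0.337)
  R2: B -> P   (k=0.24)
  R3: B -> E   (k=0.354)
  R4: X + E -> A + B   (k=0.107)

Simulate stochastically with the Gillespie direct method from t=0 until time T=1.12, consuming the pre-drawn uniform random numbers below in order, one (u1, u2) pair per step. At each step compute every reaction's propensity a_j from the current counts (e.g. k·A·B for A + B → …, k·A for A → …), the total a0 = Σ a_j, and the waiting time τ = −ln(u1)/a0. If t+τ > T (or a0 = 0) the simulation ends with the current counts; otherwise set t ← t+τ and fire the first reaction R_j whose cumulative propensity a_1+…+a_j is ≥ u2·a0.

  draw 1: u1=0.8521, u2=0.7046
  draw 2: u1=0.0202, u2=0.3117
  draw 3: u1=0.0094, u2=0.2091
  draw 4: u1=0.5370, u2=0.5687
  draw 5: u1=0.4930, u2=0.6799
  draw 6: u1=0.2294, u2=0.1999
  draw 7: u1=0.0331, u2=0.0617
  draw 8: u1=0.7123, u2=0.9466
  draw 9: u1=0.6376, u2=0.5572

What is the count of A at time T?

t=0.000: X=9 A=9 P=4 B=2 E=8
Draw 1: a1=24.264, a2=0.480, a3=0.708, a4=7.704, a0=33.156; τ=−ln(0.8521)/33.156=0.005 → t=0.005; u2·a0=0.7046·33.156=23.362 ≤ a1=24.264 → R1 fires; X=9 A=9 P=5 B=2 E=7
Draw 2: a1=21.231, a2=0.480, a3=0.708, a4=6.741, a0=29.160; τ=−ln(0.0202)/29.160=0.134 → t=0.139; u2·a0=0.3117·29.160=9.089 ≤ a1=21.231 → R1 fires; X=9 A=9 P=6 B=2 E=6
Draw 3: a1=18.198, a2=0.480, a3=0.708, a4=5.778, a0=25.164; τ=−ln(0.0094)/25.164=0.185 → t=0.324; u2·a0=0.2091·25.164=5.262 ≤ a1=18.198 → R1 fires; X=9 A=9 P=7 B=2 E=5
Draw 4: a1=15.165, a2=0.480, a3=0.708, a4=4.815, a0=21.168; τ=−ln(0.5370)/21.168=0.029 → t=0.353; u2·a0=0.5687·21.168=12.038 ≤ a1=15.165 → R1 fires; X=9 A=9 P=8 B=2 E=4
Draw 5: a1=12.132, a2=0.480, a3=0.708, a4=3.852, a0=17.172; τ=−ln(0.4930)/17.172=0.041 → t=0.395; u2·a0=0.6799·17.172=11.675 ≤ a1=12.132 → R1 fires; X=9 A=9 P=9 B=2 E=3
Draw 6: a1=9.099, a2=0.480, a3=0.708, a4=2.889, a0=13.176; τ=−ln(0.2294)/13.176=0.112 → t=0.506; u2·a0=0.1999·13.176=2.634 ≤ a1=9.099 → R1 fires; X=9 A=9 P=10 B=2 E=2
Draw 7: a1=6.066, a2=0.480, a3=0.708, a4=1.926, a0=9.180; τ=−ln(0.0331)/9.180=0.371 → t=0.878; u2·a0=0.0617·9.180=0.566 ≤ a1=6.066 → R1 fires; X=9 A=9 P=11 B=2 E=1
Draw 8: a1=3.033, a2=0.480, a3=0.708, a4=0.963, a0=5.184; τ=−ln(0.7123)/5.184=0.065 → t=0.943; u2·a0=0.9466·5.184=4.907; a1+…+a3=4.221 < 4.907 ≤ a1+…+a4=5.184 → R4 fires; X=8 A=10 P=11 B=3 E=0
Draw 9: a1=0.000, a2=0.720, a3=1.062, a4=0.000, a0=1.782; τ=−ln(0.6376)/1.782=0.253 → t=1.196 > T=1.12: stop.
Read off A at T=1.12: 10

A at T = 10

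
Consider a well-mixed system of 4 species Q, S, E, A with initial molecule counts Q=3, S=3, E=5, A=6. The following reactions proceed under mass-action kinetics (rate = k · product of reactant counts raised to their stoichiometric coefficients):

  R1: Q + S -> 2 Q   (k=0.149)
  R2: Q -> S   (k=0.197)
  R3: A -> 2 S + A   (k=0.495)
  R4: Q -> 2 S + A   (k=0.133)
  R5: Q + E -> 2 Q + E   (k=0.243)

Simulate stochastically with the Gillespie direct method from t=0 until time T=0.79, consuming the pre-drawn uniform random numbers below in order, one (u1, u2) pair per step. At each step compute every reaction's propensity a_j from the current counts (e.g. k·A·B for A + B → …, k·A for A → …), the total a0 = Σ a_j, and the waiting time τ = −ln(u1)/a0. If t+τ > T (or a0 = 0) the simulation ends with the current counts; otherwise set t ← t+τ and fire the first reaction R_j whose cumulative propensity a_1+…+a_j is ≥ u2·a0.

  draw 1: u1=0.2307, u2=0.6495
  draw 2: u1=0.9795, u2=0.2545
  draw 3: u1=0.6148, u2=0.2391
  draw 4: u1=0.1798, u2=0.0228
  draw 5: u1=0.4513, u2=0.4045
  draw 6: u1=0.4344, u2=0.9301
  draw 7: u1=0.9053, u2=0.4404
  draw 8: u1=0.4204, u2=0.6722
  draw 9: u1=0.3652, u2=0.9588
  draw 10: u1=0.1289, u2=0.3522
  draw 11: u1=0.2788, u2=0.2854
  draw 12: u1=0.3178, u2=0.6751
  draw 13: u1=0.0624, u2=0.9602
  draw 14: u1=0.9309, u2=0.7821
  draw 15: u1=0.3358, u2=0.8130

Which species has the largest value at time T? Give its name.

Dominant species at T: Q

t=0.000: Q=3 S=3 E=5 A=6
Draw 1: a1=1.341, a2=0.591, a3=2.970, a4=0.399, a5=3.645, a0=8.946; τ=−ln(0.2307)/8.946=0.164 → t=0.164; u2·a0=0.6495·8.946=5.810; a1+…+a4=5.301 < 5.810 ≤ a1+…+a5=8.946 → R5 fires; Q=4 S=3 E=5 A=6
Draw 2: a1=1.788, a2=0.788, a3=2.970, a4=0.532, a5=4.860, a0=10.938; τ=−ln(0.9795)/10.938=0.002 → t=0.166; u2·a0=0.2545·10.938=2.784; a1+a2=2.576 < 2.784 ≤ a1+…+a3=5.546 → R3 fires; Q=4 S=5 E=5 A=6
Draw 3: a1=2.980, a2=0.788, a3=2.970, a4=0.532, a5=4.860, a0=12.130; τ=−ln(0.6148)/12.130=0.040 → t=0.206; u2·a0=0.2391·12.130=2.900 ≤ a1=2.980 → R1 fires; Q=5 S=4 E=5 A=6
Draw 4: a1=2.980, a2=0.985, a3=2.970, a4=0.665, a5=6.075, a0=13.675; τ=−ln(0.1798)/13.675=0.125 → t=0.331; u2·a0=0.0228·13.675=0.312 ≤ a1=2.980 → R1 fires; Q=6 S=3 E=5 A=6
Draw 5: a1=2.682, a2=1.182, a3=2.970, a4=0.798, a5=7.290, a0=14.922; τ=−ln(0.4513)/14.922=0.053 → t=0.385; u2·a0=0.4045·14.922=6.036; a1+a2=3.864 < 6.036 ≤ a1+…+a3=6.834 → R3 fires; Q=6 S=5 E=5 A=6
Draw 6: a1=4.470, a2=1.182, a3=2.970, a4=0.798, a5=7.290, a0=16.710; τ=−ln(0.4344)/16.710=0.050 → t=0.435; u2·a0=0.9301·16.710=15.542; a1+…+a4=9.420 < 15.542 ≤ a1+…+a5=16.710 → R5 fires; Q=7 S=5 E=5 A=6
Draw 7: a1=5.215, a2=1.379, a3=2.970, a4=0.931, a5=8.505, a0=19.000; τ=−ln(0.9053)/19.000=0.005 → t=0.440; u2·a0=0.4404·19.000=8.368; a1+a2=6.594 < 8.368 ≤ a1+…+a3=9.564 → R3 fires; Q=7 S=7 E=5 A=6
Draw 8: a1=7.301, a2=1.379, a3=2.970, a4=0.931, a5=8.505, a0=21.086; τ=−ln(0.4204)/21.086=0.041 → t=0.481; u2·a0=0.6722·21.086=14.174; a1+…+a4=12.581 < 14.174 ≤ a1+…+a5=21.086 → R5 fires; Q=8 S=7 E=5 A=6
Draw 9: a1=8.344, a2=1.576, a3=2.970, a4=1.064, a5=9.720, a0=23.674; τ=−ln(0.3652)/23.674=0.043 → t=0.524; u2·a0=0.9588·23.674=22.699; a1+…+a4=13.954 < 22.699 ≤ a1+…+a5=23.674 → R5 fires; Q=9 S=7 E=5 A=6
Draw 10: a1=9.387, a2=1.773, a3=2.970, a4=1.197, a5=10.935, a0=26.262; τ=−ln(0.1289)/26.262=0.078 → t=0.602; u2·a0=0.3522·26.262=9.249 ≤ a1=9.387 → R1 fires; Q=10 S=6 E=5 A=6
Draw 11: a1=8.940, a2=1.970, a3=2.970, a4=1.330, a5=12.150, a0=27.360; τ=−ln(0.2788)/27.360=0.047 → t=0.648; u2·a0=0.2854·27.360=7.809 ≤ a1=8.940 → R1 fires; Q=11 S=5 E=5 A=6
Draw 12: a1=8.195, a2=2.167, a3=2.970, a4=1.463, a5=13.365, a0=28.160; τ=−ln(0.3178)/28.160=0.041 → t=0.689; u2·a0=0.6751·28.160=19.011; a1+…+a4=14.795 < 19.011 ≤ a1+…+a5=28.160 → R5 fires; Q=12 S=5 E=5 A=6
Draw 13: a1=8.940, a2=2.364, a3=2.970, a4=1.596, a5=14.580, a0=30.450; τ=−ln(0.0624)/30.450=0.091 → t=0.780; u2·a0=0.9602·30.450=29.238; a1+…+a4=15.870 < 29.238 ≤ a1+…+a5=30.450 → R5 fires; Q=13 S=5 E=5 A=6
Draw 14: a1=9.685, a2=2.561, a3=2.970, a4=1.729, a5=15.795, a0=32.740; τ=−ln(0.9309)/32.740=0.002 → t=0.782; u2·a0=0.7821·32.740=25.606; a1+…+a4=16.945 < 25.606 ≤ a1+…+a5=32.740 → R5 fires; Q=14 S=5 E=5 A=6
Draw 15: a1=10.430, a2=2.758, a3=2.970, a4=1.862, a5=17.010, a0=35.030; τ=−ln(0.3358)/35.030=0.031 → t=0.813 > T=0.79: stop.
At T=0.79: Q=14 S=5 E=5 A=6; the largest is Q.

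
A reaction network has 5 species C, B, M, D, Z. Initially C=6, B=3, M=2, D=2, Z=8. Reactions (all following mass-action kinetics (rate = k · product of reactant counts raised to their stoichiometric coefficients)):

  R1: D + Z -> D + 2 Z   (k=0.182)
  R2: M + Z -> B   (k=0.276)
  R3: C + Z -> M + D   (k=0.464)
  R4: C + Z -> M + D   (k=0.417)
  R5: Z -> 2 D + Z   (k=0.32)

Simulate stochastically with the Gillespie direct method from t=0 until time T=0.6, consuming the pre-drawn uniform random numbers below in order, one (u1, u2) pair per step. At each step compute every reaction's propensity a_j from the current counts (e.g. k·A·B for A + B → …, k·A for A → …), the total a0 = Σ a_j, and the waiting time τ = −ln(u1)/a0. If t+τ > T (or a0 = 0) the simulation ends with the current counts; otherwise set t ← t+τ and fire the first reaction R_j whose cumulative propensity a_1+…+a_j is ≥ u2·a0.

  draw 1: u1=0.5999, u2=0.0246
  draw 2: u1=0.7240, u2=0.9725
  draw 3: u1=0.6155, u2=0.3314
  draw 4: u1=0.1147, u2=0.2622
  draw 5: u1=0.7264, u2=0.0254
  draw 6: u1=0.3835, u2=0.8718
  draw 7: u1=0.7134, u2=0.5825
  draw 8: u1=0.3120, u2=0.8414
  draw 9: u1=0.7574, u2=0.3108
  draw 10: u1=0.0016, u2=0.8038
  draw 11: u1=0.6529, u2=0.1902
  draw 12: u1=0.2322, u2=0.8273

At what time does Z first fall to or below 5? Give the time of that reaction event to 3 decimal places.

t=0.000: C=6 B=3 M=2 D=2 Z=8
Draw 1: a1=2.912, a2=4.416, a3=22.272, a4=20.016, a5=2.560, a0=52.176; τ=−ln(0.5999)/52.176=0.010 → t=0.010; u2·a0=0.0246·52.176=1.284 ≤ a1=2.912 → R1 fires; C=6 B=3 M=2 D=2 Z=9
Draw 2: a1=3.276, a2=4.968, a3=25.056, a4=22.518, a5=2.880, a0=58.698; τ=−ln(0.7240)/58.698=0.006 → t=0.015; u2·a0=0.9725·58.698=57.084; a1+…+a4=55.818 < 57.084 ≤ a1+…+a5=58.698 → R5 fires; C=6 B=3 M=2 D=4 Z=9
Draw 3: a1=6.552, a2=4.968, a3=25.056, a4=22.518, a5=2.880, a0=61.974; τ=−ln(0.6155)/61.974=0.008 → t=0.023; u2·a0=0.3314·61.974=20.538; a1+a2=11.520 < 20.538 ≤ a1+…+a3=36.576 → R3 fires; C=5 B=3 M=3 D=5 Z=8
Draw 4: a1=7.280, a2=6.624, a3=18.560, a4=16.680, a5=2.560, a0=51.704; τ=−ln(0.1147)/51.704=0.042 → t=0.065; u2·a0=0.2622·51.704=13.557; a1=7.280 < 13.557 ≤ a1+a2=13.904 → R2 fires; C=5 B=4 M=2 D=5 Z=7
Draw 5: a1=6.370, a2=3.864, a3=16.240, a4=14.595, a5=2.240, a0=43.309; τ=−ln(0.7264)/43.309=0.007 → t=0.072; u2·a0=0.0254·43.309=1.100 ≤ a1=6.370 → R1 fires; C=5 B=4 M=2 D=5 Z=8
Draw 6: a1=7.280, a2=4.416, a3=18.560, a4=16.680, a5=2.560, a0=49.496; τ=−ln(0.3835)/49.496=0.019 → t=0.092; u2·a0=0.8718·49.496=43.151; a1+…+a3=30.256 < 43.151 ≤ a1+…+a4=46.936 → R4 fires; C=4 B=4 M=3 D=6 Z=7
Draw 7: a1=7.644, a2=5.796, a3=12.992, a4=11.676, a5=2.240, a0=40.348; τ=−ln(0.7134)/40.348=0.008 → t=0.100; u2·a0=0.5825·40.348=23.503; a1+a2=13.440 < 23.503 ≤ a1+…+a3=26.432 → R3 fires; C=3 B=4 M=4 D=7 Z=6
Draw 8: a1=7.644, a2=6.624, a3=8.352, a4=7.506, a5=1.920, a0=32.046; τ=−ln(0.3120)/32.046=0.036 → t=0.136; u2·a0=0.8414·32.046=26.964; a1+…+a3=22.620 < 26.964 ≤ a1+…+a4=30.126 → R4 fires; C=2 B=4 M=5 D=8 Z=5
Draw 9: a1=7.280, a2=6.900, a3=4.640, a4=4.170, a5=1.600, a0=24.590; τ=−ln(0.7574)/24.590=0.011 → t=0.148; u2·a0=0.3108·24.590=7.643; a1=7.280 < 7.643 ≤ a1+a2=14.180 → R2 fires; C=2 B=5 M=4 D=8 Z=4
Draw 10: a1=5.824, a2=4.416, a3=3.712, a4=3.336, a5=1.280, a0=18.568; τ=−ln(0.0016)/18.568=0.347 → t=0.494; u2·a0=0.8038·18.568=14.925; a1+…+a3=13.952 < 14.925 ≤ a1+…+a4=17.288 → R4 fires; C=1 B=5 M=5 D=9 Z=3
Draw 11: a1=4.914, a2=4.140, a3=1.392, a4=1.251, a5=0.960, a0=12.657; τ=−ln(0.6529)/12.657=0.034 → t=0.528; u2·a0=0.1902·12.657=2.407 ≤ a1=4.914 → R1 fires; C=1 B=5 M=5 D=9 Z=4
Draw 12: a1=6.552, a2=5.520, a3=1.856, a4=1.668, a5=1.280, a0=16.876; τ=−ln(0.2322)/16.876=0.087 → t=0.615 > T=0.6: stop.
Z first becomes ≤ 5 when it reaches 5 at the event at t=0.136.

Threshold first reached at t = 0.136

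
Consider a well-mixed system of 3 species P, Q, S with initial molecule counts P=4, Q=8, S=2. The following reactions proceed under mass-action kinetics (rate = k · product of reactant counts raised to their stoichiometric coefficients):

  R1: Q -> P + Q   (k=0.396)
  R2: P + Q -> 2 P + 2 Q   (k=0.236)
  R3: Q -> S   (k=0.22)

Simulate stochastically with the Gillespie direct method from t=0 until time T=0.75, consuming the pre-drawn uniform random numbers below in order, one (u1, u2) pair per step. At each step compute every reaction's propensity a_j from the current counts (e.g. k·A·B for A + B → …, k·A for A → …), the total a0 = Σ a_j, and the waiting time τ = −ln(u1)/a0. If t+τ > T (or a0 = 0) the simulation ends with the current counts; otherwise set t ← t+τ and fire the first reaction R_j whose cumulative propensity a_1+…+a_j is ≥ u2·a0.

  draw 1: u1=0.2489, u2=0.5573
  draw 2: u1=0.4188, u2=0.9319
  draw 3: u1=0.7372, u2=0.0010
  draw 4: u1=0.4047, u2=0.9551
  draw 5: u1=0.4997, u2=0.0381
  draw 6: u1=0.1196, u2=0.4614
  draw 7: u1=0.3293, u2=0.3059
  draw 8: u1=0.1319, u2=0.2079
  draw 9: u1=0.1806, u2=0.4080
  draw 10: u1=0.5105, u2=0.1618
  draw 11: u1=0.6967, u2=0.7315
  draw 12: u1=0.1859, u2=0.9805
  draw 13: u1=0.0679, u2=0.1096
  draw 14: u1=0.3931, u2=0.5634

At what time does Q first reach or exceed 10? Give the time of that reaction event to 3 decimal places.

t=0.000: P=4 Q=8 S=2
Draw 1: a1=3.168, a2=7.552, a3=1.760, a0=12.480; τ=−ln(0.2489)/12.480=0.111 → t=0.111; u2·a0=0.5573·12.480=6.955; a1=3.168 < 6.955 ≤ a1+a2=10.720 → R2 fires; P=5 Q=9 S=2
Draw 2: a1=3.564, a2=10.620, a3=1.980, a0=16.164; τ=−ln(0.4188)/16.164=0.054 → t=0.165; u2·a0=0.9319·16.164=15.063; a1+a2=14.184 < 15.063 ≤ a1+…+a3=16.164 → R3 fires; P=5 Q=8 S=3
Draw 3: a1=3.168, a2=9.440, a3=1.760, a0=14.368; τ=−ln(0.7372)/14.368=0.021 → t=0.187; u2·a0=0.0010·14.368=0.014 ≤ a1=3.168 → R1 fires; P=6 Q=8 S=3
Draw 4: a1=3.168, a2=11.328, a3=1.760, a0=16.256; τ=−ln(0.4047)/16.256=0.056 → t=0.242; u2·a0=0.9551·16.256=15.526; a1+a2=14.496 < 15.526 ≤ a1+…+a3=16.256 → R3 fires; P=6 Q=7 S=4
Draw 5: a1=2.772, a2=9.912, a3=1.540, a0=14.224; τ=−ln(0.4997)/14.224=0.049 → t=0.291; u2·a0=0.0381·14.224=0.542 ≤ a1=2.772 → R1 fires; P=7 Q=7 S=4
Draw 6: a1=2.772, a2=11.564, a3=1.540, a0=15.876; τ=−ln(0.1196)/15.876=0.134 → t=0.425; u2·a0=0.4614·15.876=7.325; a1=2.772 < 7.325 ≤ a1+a2=14.336 → R2 fires; P=8 Q=8 S=4
Draw 7: a1=3.168, a2=15.104, a3=1.760, a0=20.032; τ=−ln(0.3293)/20.032=0.055 → t=0.480; u2·a0=0.3059·20.032=6.128; a1=3.168 < 6.128 ≤ a1+a2=18.272 → R2 fires; P=9 Q=9 S=4
Draw 8: a1=3.564, a2=19.116, a3=1.980, a0=24.660; τ=−ln(0.1319)/24.660=0.082 → t=0.562; u2·a0=0.2079·24.660=5.127; a1=3.564 < 5.127 ≤ a1+a2=22.680 → R2 fires; P=10 Q=10 S=4
Draw 9: a1=3.960, a2=23.600, a3=2.200, a0=29.760; τ=−ln(0.1806)/29.760=0.058 → t=0.620; u2·a0=0.4080·29.760=12.142; a1=3.960 < 12.142 ≤ a1+a2=27.560 → R2 fires; P=11 Q=11 S=4
Draw 10: a1=4.356, a2=28.556, a3=2.420, a0=35.332; τ=−ln(0.5105)/35.332=0.019 → t=0.639; u2·a0=0.1618·35.332=5.717; a1=4.356 < 5.717 ≤ a1+a2=32.912 → R2 fires; P=12 Q=12 S=4
Draw 11: a1=4.752, a2=33.984, a3=2.640, a0=41.376; τ=−ln(0.6967)/41.376=0.009 → t=0.648; u2·a0=0.7315·41.376=30.267; a1=4.752 < 30.267 ≤ a1+a2=38.736 → R2 fires; P=13 Q=13 S=4
Draw 12: a1=5.148, a2=39.884, a3=2.860, a0=47.892; τ=−ln(0.1859)/47.892=0.035 → t=0.683; u2·a0=0.9805·47.892=46.958; a1+a2=45.032 < 46.958 ≤ a1+…+a3=47.892 → R3 fires; P=13 Q=12 S=5
Draw 13: a1=4.752, a2=36.816, a3=2.640, a0=44.208; τ=−ln(0.0679)/44.208=0.061 → t=0.744; u2·a0=0.1096·44.208=4.845; a1=4.752 < 4.845 ≤ a1+a2=41.568 → R2 fires; P=14 Q=13 S=5
Draw 14: a1=5.148, a2=42.952, a3=2.860, a0=50.960; τ=−ln(0.3931)/50.960=0.018 → t=0.762 > T=0.75: stop.
Q first becomes ≥ 10 when it reaches 10 at the event at t=0.562.

Threshold first reached at t = 0.562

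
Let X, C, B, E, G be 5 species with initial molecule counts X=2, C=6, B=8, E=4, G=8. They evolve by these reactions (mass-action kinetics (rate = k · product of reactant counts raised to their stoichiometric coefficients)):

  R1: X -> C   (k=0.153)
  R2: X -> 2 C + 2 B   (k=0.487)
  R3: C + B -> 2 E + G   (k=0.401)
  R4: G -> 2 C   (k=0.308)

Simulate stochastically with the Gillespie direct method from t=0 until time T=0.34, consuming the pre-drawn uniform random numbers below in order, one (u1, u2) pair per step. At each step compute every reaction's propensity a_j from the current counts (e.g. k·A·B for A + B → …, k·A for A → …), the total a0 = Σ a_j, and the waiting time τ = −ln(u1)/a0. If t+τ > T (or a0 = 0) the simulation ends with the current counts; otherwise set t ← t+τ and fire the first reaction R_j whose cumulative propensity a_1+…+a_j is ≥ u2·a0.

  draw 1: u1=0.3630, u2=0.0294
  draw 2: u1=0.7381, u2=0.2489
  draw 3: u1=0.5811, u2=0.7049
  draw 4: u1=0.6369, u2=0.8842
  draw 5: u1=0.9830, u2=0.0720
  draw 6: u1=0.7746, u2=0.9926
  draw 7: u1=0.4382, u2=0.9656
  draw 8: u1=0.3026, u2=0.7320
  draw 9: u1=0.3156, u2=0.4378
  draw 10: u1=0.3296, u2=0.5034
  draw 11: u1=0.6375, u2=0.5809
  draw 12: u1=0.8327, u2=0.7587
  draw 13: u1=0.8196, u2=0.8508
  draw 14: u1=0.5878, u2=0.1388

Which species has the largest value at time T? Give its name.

Dominant species at T: E

t=0.000: X=2 C=6 B=8 E=4 G=8
Draw 1: a1=0.306, a2=0.974, a3=19.248, a4=2.464, a0=22.992; τ=−ln(0.3630)/22.992=0.044 → t=0.044; u2·a0=0.0294·22.992=0.676; a1=0.306 < 0.676 ≤ a1+a2=1.280 → R2 fires; X=1 C=8 B=10 E=4 G=8
Draw 2: a1=0.153, a2=0.487, a3=32.080, a4=2.464, a0=35.184; τ=−ln(0.7381)/35.184=0.009 → t=0.053; u2·a0=0.2489·35.184=8.757; a1+a2=0.640 < 8.757 ≤ a1+…+a3=32.720 → R3 fires; X=1 C=7 B=9 E=6 G=9
Draw 3: a1=0.153, a2=0.487, a3=25.263, a4=2.772, a0=28.675; τ=−ln(0.5811)/28.675=0.019 → t=0.072; u2·a0=0.7049·28.675=20.213; a1+a2=0.640 < 20.213 ≤ a1+…+a3=25.903 → R3 fires; X=1 C=6 B=8 E=8 G=10
Draw 4: a1=0.153, a2=0.487, a3=19.248, a4=3.080, a0=22.968; τ=−ln(0.6369)/22.968=0.020 → t=0.091; u2·a0=0.8842·22.968=20.308; a1+…+a3=19.888 < 20.308 ≤ a1+…+a4=22.968 → R4 fires; X=1 C=8 B=8 E=8 G=9
Draw 5: a1=0.153, a2=0.487, a3=25.664, a4=2.772, a0=29.076; τ=−ln(0.9830)/29.076=0.001 → t=0.092; u2·a0=0.0720·29.076=2.093; a1+a2=0.640 < 2.093 ≤ a1+…+a3=26.304 → R3 fires; X=1 C=7 B=7 E=10 G=10
Draw 6: a1=0.153, a2=0.487, a3=19.649, a4=3.080, a0=23.369; τ=−ln(0.7746)/23.369=0.011 → t=0.103; u2·a0=0.9926·23.369=23.196; a1+…+a3=20.289 < 23.196 ≤ a1+…+a4=23.369 → R4 fires; X=1 C=9 B=7 E=10 G=9
Draw 7: a1=0.153, a2=0.487, a3=25.263, a4=2.772, a0=28.675; τ=−ln(0.4382)/28.675=0.029 → t=0.132; u2·a0=0.9656·28.675=27.689; a1+…+a3=25.903 < 27.689 ≤ a1+…+a4=28.675 → R4 fires; X=1 C=11 B=7 E=10 G=8
Draw 8: a1=0.153, a2=0.487, a3=30.877, a4=2.464, a0=33.981; τ=−ln(0.3026)/33.981=0.035 → t=0.167; u2·a0=0.7320·33.981=24.874; a1+a2=0.640 < 24.874 ≤ a1+…+a3=31.517 → R3 fires; X=1 C=10 B=6 E=12 G=9
Draw 9: a1=0.153, a2=0.487, a3=24.060, a4=2.772, a0=27.472; τ=−ln(0.3156)/27.472=0.042 → t=0.209; u2·a0=0.4378·27.472=12.027; a1+a2=0.640 < 12.027 ≤ a1+…+a3=24.700 → R3 fires; X=1 C=9 B=5 E=14 G=10
Draw 10: a1=0.153, a2=0.487, a3=18.045, a4=3.080, a0=21.765; τ=−ln(0.3296)/21.765=0.051 → t=0.260; u2·a0=0.5034·21.765=10.957; a1+a2=0.640 < 10.957 ≤ a1+…+a3=18.685 → R3 fires; X=1 C=8 B=4 E=16 G=11
Draw 11: a1=0.153, a2=0.487, a3=12.832, a4=3.388, a0=16.860; τ=−ln(0.6375)/16.860=0.027 → t=0.286; u2·a0=0.5809·16.860=9.794; a1+a2=0.640 < 9.794 ≤ a1+…+a3=13.472 → R3 fires; X=1 C=7 B=3 E=18 G=12
Draw 12: a1=0.153, a2=0.487, a3=8.421, a4=3.696, a0=12.757; τ=−ln(0.8327)/12.757=0.014 → t=0.301; u2·a0=0.7587·12.757=9.679; a1+…+a3=9.061 < 9.679 ≤ a1+…+a4=12.757 → R4 fires; X=1 C=9 B=3 E=18 G=11
Draw 13: a1=0.153, a2=0.487, a3=10.827, a4=3.388, a0=14.855; τ=−ln(0.8196)/14.855=0.013 → t=0.314; u2·a0=0.8508·14.855=12.639; a1+…+a3=11.467 < 12.639 ≤ a1+…+a4=14.855 → R4 fires; X=1 C=11 B=3 E=18 G=10
Draw 14: a1=0.153, a2=0.487, a3=13.233, a4=3.080, a0=16.953; τ=−ln(0.5878)/16.953=0.031 → t=0.346 > T=0.34: stop.
At T=0.34: X=1 C=11 B=3 E=18 G=10; the largest is E.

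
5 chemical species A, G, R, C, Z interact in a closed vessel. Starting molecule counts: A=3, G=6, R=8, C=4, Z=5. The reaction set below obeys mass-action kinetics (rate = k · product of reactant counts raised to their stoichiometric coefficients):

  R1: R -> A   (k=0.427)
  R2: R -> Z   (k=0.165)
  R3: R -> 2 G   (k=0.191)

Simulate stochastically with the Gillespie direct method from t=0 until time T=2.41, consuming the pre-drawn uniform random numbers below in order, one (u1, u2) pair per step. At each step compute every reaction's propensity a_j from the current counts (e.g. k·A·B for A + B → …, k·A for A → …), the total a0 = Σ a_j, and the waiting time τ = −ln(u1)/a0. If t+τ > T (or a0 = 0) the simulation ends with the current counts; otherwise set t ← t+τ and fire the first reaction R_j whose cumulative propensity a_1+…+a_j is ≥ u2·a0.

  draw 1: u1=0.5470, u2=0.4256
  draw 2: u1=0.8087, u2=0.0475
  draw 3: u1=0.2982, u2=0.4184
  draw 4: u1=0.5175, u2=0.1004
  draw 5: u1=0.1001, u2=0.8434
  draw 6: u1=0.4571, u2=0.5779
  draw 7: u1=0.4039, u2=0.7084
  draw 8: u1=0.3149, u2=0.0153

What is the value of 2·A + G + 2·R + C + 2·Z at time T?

Value at T = 42

Check how each reaction changes W = 2·A + G + 2·R + C + 2·Z (weight of products minus weight of reactants):
R1: R -> A: (2·1) − (2·1) = 2 − 2 = 0
R2: R -> Z: (2·1) − (2·1) = 2 − 2 = 0
R3: R -> 2 G: (1·2) − (2·1) = 2 − 2 = 0
Every reaction leaves W unchanged, so W is conserved and no simulation is needed: W(T) = W(0) = 2·3 + 6 + 2·8 + 4 + 2·5 = 42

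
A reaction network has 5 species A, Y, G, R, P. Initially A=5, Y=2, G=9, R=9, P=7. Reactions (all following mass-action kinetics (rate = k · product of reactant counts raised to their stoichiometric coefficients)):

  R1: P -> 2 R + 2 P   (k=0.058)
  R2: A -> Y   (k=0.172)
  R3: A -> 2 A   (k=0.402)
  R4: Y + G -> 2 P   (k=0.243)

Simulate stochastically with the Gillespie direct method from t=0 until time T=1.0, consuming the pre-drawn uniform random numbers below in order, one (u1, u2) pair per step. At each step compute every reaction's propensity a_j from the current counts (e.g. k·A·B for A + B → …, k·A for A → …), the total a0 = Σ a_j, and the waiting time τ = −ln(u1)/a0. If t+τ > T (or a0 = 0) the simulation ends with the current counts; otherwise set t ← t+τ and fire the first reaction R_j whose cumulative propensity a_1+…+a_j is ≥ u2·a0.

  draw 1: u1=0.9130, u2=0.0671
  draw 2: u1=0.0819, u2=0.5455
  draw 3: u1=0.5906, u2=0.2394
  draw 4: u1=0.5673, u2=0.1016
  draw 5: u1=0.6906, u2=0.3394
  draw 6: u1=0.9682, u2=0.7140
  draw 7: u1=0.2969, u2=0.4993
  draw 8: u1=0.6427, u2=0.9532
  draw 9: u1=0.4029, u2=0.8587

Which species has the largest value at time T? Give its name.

t=0.000: A=5 Y=2 G=9 R=9 P=7
Draw 1: a1=0.406, a2=0.860, a3=2.010, a4=4.374, a0=7.650; τ=−ln(0.9130)/7.650=0.012 → t=0.012; u2·a0=0.0671·7.650=0.513; a1=0.406 < 0.513 ≤ a1+a2=1.266 → R2 fires; A=4 Y=3 G=9 R=9 P=7
Draw 2: a1=0.406, a2=0.688, a3=1.608, a4=6.561, a0=9.263; τ=−ln(0.0819)/9.263=0.270 → t=0.282; u2·a0=0.5455·9.263=5.053; a1+…+a3=2.702 < 5.053 ≤ a1+…+a4=9.263 → R4 fires; A=4 Y=2 G=8 R=9 P=9
Draw 3: a1=0.522, a2=0.688, a3=1.608, a4=3.888, a0=6.706; τ=−ln(0.5906)/6.706=0.079 → t=0.361; u2·a0=0.2394·6.706=1.605; a1+a2=1.210 < 1.605 ≤ a1+…+a3=2.818 → R3 fires; A=5 Y=2 G=8 R=9 P=9
Draw 4: a1=0.522, a2=0.860, a3=2.010, a4=3.888, a0=7.280; τ=−ln(0.5673)/7.280=0.078 → t=0.438; u2·a0=0.1016·7.280=0.740; a1=0.522 < 0.740 ≤ a1+a2=1.382 → R2 fires; A=4 Y=3 G=8 R=9 P=9
Draw 5: a1=0.522, a2=0.688, a3=1.608, a4=5.832, a0=8.650; τ=−ln(0.6906)/8.650=0.043 → t=0.481; u2·a0=0.3394·8.650=2.936; a1+…+a3=2.818 < 2.936 ≤ a1+…+a4=8.650 → R4 fires; A=4 Y=2 G=7 R=9 P=11
Draw 6: a1=0.638, a2=0.688, a3=1.608, a4=3.402, a0=6.336; τ=−ln(0.9682)/6.336=0.005 → t=0.486; u2·a0=0.7140·6.336=4.524; a1+…+a3=2.934 < 4.524 ≤ a1+…+a4=6.336 → R4 fires; A=4 Y=1 G=6 R=9 P=13
Draw 7: a1=0.754, a2=0.688, a3=1.608, a4=1.458, a0=4.508; τ=−ln(0.2969)/4.508=0.269 → t=0.756; u2·a0=0.4993·4.508=2.251; a1+a2=1.442 < 2.251 ≤ a1+…+a3=3.050 → R3 fires; A=5 Y=1 G=6 R=9 P=13
Draw 8: a1=0.754, a2=0.860, a3=2.010, a4=1.458, a0=5.082; τ=−ln(0.6427)/5.082=0.087 → t=0.843; u2·a0=0.9532·5.082=4.844; a1+…+a3=3.624 < 4.844 ≤ a1+…+a4=5.082 → R4 fires; A=5 Y=0 G=5 R=9 P=15
Draw 9: a1=0.870, a2=0.860, a3=2.010, a4=0.000, a0=3.740; τ=−ln(0.4029)/3.740=0.243 → t=1.086 > T=1.0: stop.
At T=1.0: A=5 Y=0 G=5 R=9 P=15; the largest is P.

Dominant species at T: P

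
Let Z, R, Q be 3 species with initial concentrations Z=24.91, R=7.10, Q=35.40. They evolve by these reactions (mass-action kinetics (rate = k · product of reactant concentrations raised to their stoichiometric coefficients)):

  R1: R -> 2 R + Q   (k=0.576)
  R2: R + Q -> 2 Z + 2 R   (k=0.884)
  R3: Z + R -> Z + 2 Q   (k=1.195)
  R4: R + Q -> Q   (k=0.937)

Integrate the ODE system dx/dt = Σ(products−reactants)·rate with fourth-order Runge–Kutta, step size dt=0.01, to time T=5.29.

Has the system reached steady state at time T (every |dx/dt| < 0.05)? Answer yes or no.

RK4 with dt=0.01: 529 steps to T=5.29. Trajectory (selected grid times):
t=0.00: Z=24.91 R=7.10 Q=35.40
t=0.59: Z=37.53 R=0.00 Q=42.85
t=1.18: Z=37.53 R=0.00 Q=42.85
t=1.76: Z=37.53 R=0.00 Q=42.85
t=2.35: Z=37.53 R=0.00 Q=42.85
t=2.94: Z=37.53 R=0.00 Q=42.85
t=3.53: Z=37.53 R=0.00 Q=42.85
t=4.11: Z=37.53 R=0.00 Q=42.85
t=4.70: Z=37.53 R=0.00 Q=42.85
t=5.29: Z=37.53 R=0.00 Q=42.85
Rates at T: R1=0.0000, R2=0.0000, R3=0.0000, R4=0.0000
dx/dt at T (Σ net stoichiometry × rate): Z=+0.0000, R=-0.0000, Q=+0.0000
Largest |dx/dt| is |+0.0000| (Z) < 0.05 → steady.

Steady state at T: yes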